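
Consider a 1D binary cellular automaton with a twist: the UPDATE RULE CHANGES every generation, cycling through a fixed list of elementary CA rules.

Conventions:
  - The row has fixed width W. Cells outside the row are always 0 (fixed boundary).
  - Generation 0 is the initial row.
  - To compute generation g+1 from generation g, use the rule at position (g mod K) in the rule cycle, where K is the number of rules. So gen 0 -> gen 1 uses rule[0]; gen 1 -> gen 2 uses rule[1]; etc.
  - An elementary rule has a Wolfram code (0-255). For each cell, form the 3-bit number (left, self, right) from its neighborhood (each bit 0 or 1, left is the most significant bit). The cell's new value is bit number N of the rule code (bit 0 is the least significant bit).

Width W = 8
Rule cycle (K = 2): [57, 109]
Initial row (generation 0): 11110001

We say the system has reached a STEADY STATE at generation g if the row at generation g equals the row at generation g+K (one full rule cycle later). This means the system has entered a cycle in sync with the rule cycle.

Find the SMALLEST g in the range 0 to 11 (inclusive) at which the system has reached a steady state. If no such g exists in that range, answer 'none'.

Gen 0: 11110001
Gen 1 (rule 57): 10001100
Gen 2 (rule 109): 10101101
Gen 3 (rule 57): 01011010
Gen 4 (rule 109): 01111110
Gen 5 (rule 57): 01000001
Gen 6 (rule 109): 01011101
Gen 7 (rule 57): 00110010
Gen 8 (rule 109): 10110010
Gen 9 (rule 57): 01101001
Gen 10 (rule 109): 01111001
Gen 11 (rule 57): 01000100
Gen 12 (rule 109): 01010101
Gen 13 (rule 57): 00101010

Answer: none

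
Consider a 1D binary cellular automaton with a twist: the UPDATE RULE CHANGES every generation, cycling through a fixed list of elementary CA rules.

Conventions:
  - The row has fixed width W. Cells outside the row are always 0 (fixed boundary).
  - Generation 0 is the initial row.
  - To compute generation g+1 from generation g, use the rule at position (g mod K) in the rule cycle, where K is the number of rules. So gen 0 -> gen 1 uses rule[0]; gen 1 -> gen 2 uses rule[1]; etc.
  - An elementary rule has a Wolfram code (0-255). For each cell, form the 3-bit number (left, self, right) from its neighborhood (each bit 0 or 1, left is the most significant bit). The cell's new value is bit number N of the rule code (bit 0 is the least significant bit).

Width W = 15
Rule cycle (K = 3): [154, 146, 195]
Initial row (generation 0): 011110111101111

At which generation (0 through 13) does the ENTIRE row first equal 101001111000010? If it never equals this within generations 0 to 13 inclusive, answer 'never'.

Gen 0: 011110111101111
Gen 1 (rule 154): 111100111001110
Gen 2 (rule 146): 011011010110101
Gen 3 (rule 195): 101001000010000
Gen 4 (rule 154): 000110100101000
Gen 5 (rule 146): 001000011000100
Gen 6 (rule 195): 110011101011001
Gen 7 (rule 154): 101111000010110
Gen 8 (rule 146): 000110100100001
Gen 9 (rule 195): 111010001001110
Gen 10 (rule 154): 110001010111101
Gen 11 (rule 146): 001010000011000
Gen 12 (rule 195): 110000111101011
Gen 13 (rule 154): 101001111000010

Answer: 13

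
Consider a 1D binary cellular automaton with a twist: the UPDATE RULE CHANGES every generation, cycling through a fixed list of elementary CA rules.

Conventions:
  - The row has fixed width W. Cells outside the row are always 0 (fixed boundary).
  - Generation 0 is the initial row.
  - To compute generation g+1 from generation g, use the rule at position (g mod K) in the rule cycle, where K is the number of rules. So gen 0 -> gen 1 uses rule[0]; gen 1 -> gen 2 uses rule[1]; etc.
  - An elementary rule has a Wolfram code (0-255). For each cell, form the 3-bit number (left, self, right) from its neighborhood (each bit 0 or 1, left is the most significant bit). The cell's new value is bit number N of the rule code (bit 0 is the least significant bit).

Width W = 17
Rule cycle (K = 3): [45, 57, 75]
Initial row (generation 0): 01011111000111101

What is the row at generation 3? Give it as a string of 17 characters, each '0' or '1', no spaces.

Gen 0: 01011111000111101
Gen 1 (rule 45): 01110000010100011
Gen 2 (rule 57): 01001111001011010
Gen 3 (rule 75): 10011001010011000

Answer: 10011001010011000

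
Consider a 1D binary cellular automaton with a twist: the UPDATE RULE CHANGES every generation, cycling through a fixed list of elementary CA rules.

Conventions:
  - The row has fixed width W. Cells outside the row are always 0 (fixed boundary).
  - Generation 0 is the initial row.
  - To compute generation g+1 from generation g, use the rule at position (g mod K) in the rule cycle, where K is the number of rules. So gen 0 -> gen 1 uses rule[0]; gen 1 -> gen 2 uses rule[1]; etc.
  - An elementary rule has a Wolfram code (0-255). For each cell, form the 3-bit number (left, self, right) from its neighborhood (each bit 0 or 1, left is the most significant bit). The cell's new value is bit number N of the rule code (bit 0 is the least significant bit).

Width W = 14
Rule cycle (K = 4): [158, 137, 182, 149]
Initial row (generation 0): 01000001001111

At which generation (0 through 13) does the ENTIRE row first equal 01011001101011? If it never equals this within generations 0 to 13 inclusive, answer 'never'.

Gen 0: 01000001001111
Gen 1 (rule 158): 11100011111110
Gen 2 (rule 137): 11001011111100
Gen 3 (rule 182): 00111101111010
Gen 4 (rule 149): 10011000110011
Gen 5 (rule 158): 11110101101110
Gen 6 (rule 137): 11100001001100
Gen 7 (rule 182): 01010011110010
Gen 8 (rule 149): 01011001101011
Gen 9 (rule 158): 11010111001010
Gen 10 (rule 137): 10000110000000
Gen 11 (rule 182): 11001001000000
Gen 12 (rule 149): 00101101111111
Gen 13 (rule 158): 01101001111110

Answer: 8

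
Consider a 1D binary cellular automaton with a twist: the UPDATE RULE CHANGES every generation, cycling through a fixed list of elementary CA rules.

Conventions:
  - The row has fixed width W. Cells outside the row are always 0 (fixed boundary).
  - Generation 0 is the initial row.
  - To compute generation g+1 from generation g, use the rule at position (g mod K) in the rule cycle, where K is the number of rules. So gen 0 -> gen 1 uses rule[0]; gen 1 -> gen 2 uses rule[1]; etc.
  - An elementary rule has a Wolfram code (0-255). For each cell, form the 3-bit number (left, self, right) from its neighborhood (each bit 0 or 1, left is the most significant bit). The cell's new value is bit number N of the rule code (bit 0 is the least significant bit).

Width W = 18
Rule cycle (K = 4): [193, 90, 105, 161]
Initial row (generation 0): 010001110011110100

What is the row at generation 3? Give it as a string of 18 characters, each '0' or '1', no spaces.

Answer: 100110001111111100

Derivation:
Gen 0: 010001110011110100
Gen 1 (rule 193): 000100110001110001
Gen 2 (rule 90): 001011111011011010
Gen 3 (rule 105): 100110001111111100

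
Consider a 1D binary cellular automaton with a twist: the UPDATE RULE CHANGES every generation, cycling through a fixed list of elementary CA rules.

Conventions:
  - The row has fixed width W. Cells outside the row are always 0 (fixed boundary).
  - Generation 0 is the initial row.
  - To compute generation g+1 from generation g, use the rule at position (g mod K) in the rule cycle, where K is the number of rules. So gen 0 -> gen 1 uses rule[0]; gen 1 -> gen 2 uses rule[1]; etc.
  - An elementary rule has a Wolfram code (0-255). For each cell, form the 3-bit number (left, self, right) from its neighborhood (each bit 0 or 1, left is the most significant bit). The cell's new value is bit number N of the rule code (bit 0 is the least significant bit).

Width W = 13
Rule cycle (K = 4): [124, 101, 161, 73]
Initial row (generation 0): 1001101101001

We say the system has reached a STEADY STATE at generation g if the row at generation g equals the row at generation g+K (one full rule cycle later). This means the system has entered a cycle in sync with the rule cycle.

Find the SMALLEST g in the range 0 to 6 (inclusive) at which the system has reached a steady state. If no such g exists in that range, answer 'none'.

Gen 0: 1001101101001
Gen 1 (rule 124): 1101111111101
Gen 2 (rule 101): 0110000000111
Gen 3 (rule 161): 0000111110010
Gen 4 (rule 73): 1110100010000
Gen 5 (rule 124): 1011110011000
Gen 6 (rule 101): 1100010001011
Gen 7 (rule 161): 0001000100100
Gen 8 (rule 73): 1100010000001
Gen 9 (rule 124): 1110011000001
Gen 10 (rule 101): 0010001011101

Answer: none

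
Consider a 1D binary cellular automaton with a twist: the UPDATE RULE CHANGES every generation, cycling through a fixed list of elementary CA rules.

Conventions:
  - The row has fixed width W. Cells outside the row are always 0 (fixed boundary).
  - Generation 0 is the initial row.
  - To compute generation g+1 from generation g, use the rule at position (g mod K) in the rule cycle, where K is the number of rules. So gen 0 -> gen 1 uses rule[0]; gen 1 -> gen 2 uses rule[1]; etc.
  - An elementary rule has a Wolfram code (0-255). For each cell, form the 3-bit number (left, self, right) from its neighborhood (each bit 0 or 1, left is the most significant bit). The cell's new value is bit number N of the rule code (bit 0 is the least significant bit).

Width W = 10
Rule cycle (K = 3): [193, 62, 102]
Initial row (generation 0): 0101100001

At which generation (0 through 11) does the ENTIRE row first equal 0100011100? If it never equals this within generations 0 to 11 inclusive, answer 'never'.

Answer: never

Derivation:
Gen 0: 0101100001
Gen 1 (rule 193): 0000101100
Gen 2 (rule 62): 0001111010
Gen 3 (rule 102): 0010001110
Gen 4 (rule 193): 1000100110
Gen 5 (rule 62): 1101111101
Gen 6 (rule 102): 0110000111
Gen 7 (rule 193): 0010110011
Gen 8 (rule 62): 0111101110
Gen 9 (rule 102): 1000110010
Gen 10 (rule 193): 0010010000
Gen 11 (rule 62): 0111111000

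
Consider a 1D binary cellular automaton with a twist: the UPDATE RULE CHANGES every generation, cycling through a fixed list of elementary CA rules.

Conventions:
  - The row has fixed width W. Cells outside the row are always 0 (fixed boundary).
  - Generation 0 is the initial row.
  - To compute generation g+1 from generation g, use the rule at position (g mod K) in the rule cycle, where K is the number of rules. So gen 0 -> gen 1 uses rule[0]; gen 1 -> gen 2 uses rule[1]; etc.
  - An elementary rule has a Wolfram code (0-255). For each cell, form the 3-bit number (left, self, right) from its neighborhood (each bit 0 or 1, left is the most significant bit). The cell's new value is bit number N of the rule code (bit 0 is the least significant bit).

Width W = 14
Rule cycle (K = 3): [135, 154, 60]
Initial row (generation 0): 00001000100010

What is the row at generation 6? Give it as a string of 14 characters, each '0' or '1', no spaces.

Answer: 00101000000110

Derivation:
Gen 0: 00001000100010
Gen 1 (rule 135): 11111011101110
Gen 2 (rule 154): 11110011001101
Gen 3 (rule 60): 10001010101011
Gen 4 (rule 135): 10111010101000
Gen 5 (rule 154): 00110000000100
Gen 6 (rule 60): 00101000000110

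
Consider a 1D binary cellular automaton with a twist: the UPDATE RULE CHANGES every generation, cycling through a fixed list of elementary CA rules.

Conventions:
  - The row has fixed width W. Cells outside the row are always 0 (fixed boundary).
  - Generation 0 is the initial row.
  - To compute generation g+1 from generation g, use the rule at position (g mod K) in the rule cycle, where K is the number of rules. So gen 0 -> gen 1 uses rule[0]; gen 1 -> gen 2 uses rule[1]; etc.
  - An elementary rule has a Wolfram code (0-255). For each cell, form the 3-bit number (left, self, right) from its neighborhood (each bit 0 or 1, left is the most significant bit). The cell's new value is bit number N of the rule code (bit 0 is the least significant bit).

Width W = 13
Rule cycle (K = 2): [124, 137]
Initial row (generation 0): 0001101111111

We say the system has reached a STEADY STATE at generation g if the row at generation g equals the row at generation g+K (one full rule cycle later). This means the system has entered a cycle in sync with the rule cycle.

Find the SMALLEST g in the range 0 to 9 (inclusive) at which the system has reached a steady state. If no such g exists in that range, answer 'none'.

Answer: none

Derivation:
Gen 0: 0001101111111
Gen 1 (rule 124): 0001111000001
Gen 2 (rule 137): 1101110011100
Gen 3 (rule 124): 1111011010110
Gen 4 (rule 137): 1110010000100
Gen 5 (rule 124): 1011011000110
Gen 6 (rule 137): 0010010010100
Gen 7 (rule 124): 0011011011110
Gen 8 (rule 137): 1010010011100
Gen 9 (rule 124): 1111011010110
Gen 10 (rule 137): 1110010000100
Gen 11 (rule 124): 1011011000110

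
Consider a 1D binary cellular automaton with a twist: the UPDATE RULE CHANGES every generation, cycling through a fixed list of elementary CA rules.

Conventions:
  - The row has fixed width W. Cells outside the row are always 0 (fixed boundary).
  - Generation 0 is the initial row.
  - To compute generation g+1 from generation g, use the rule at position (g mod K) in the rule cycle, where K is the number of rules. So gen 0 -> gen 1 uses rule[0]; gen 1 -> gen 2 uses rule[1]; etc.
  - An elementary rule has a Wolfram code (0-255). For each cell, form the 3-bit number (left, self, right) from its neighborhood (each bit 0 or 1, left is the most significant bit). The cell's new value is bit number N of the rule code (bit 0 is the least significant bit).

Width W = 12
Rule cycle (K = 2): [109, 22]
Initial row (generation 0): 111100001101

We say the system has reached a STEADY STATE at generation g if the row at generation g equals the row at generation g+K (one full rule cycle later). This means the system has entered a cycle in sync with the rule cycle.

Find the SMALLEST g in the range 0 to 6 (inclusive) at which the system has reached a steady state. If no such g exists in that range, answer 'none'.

Gen 0: 111100001101
Gen 1 (rule 109): 100101101111
Gen 2 (rule 22): 111100000000
Gen 3 (rule 109): 100101111111
Gen 4 (rule 22): 111100000000
Gen 5 (rule 109): 100101111111
Gen 6 (rule 22): 111100000000
Gen 7 (rule 109): 100101111111
Gen 8 (rule 22): 111100000000

Answer: 2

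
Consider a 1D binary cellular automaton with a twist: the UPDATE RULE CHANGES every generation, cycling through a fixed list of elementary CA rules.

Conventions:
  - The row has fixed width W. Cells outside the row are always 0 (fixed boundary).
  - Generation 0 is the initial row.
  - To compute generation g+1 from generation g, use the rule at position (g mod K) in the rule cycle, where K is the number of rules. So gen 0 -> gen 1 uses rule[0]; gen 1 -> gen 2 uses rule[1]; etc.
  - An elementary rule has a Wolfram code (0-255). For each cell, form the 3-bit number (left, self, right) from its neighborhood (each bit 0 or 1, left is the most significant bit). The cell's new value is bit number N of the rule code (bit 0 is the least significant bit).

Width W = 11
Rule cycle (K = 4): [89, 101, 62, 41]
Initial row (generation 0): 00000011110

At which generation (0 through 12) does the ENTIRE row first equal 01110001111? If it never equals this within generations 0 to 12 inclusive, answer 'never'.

Answer: 9

Derivation:
Gen 0: 00000011110
Gen 1 (rule 89): 11111010011
Gen 2 (rule 101): 00001110001
Gen 3 (rule 62): 00011001011
Gen 4 (rule 41): 11010000110
Gen 5 (rule 89): 11001110111
Gen 6 (rule 101): 01000011001
Gen 7 (rule 62): 11100110111
Gen 8 (rule 41): 10000101100
Gen 9 (rule 89): 01110001111
Gen 10 (rule 101): 00010100001
Gen 11 (rule 62): 00111110011
Gen 12 (rule 41): 10100000010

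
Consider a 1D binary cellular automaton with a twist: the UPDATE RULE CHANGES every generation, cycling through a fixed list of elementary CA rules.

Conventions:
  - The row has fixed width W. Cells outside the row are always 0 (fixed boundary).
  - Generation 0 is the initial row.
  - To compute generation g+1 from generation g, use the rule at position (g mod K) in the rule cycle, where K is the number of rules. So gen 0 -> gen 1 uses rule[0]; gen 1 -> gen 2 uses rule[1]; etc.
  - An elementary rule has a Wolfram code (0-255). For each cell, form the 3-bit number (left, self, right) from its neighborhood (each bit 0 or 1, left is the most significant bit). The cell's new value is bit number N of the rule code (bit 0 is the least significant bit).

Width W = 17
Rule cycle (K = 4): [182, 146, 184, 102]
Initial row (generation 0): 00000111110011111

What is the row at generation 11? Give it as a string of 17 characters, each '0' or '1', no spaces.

Answer: 00100111110100000

Derivation:
Gen 0: 00000111110011111
Gen 1 (rule 182): 00001011101101110
Gen 2 (rule 146): 00010001000000101
Gen 3 (rule 184): 00001000100000010
Gen 4 (rule 102): 00011001100000110
Gen 5 (rule 182): 00100110010001001
Gen 6 (rule 146): 01011001101010110
Gen 7 (rule 184): 00110101010101101
Gen 8 (rule 102): 01011111111110111
Gen 9 (rule 182): 11101111111101010
Gen 10 (rule 146): 01000111111000001
Gen 11 (rule 184): 00100111110100000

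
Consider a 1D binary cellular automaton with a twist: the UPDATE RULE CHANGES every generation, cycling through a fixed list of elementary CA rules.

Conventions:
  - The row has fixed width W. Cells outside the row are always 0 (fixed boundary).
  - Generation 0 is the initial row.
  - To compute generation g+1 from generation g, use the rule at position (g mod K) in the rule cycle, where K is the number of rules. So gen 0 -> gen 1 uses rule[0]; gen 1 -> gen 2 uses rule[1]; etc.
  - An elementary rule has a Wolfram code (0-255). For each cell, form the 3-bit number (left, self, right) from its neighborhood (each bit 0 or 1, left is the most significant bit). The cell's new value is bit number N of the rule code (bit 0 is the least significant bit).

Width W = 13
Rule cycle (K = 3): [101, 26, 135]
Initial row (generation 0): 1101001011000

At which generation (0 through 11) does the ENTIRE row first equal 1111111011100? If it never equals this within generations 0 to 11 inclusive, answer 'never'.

Gen 0: 1101001011000
Gen 1 (rule 101): 0111001101011
Gen 2 (rule 26): 1100111000010
Gen 3 (rule 135): 0001010011110
Gen 4 (rule 101): 1101110000010
Gen 5 (rule 26): 1001001000101
Gen 6 (rule 135): 1011011011101
Gen 7 (rule 101): 1101101100111
Gen 8 (rule 26): 1001001011100
Gen 9 (rule 135): 1011011001001
Gen 10 (rule 101): 1101101001001
Gen 11 (rule 26): 1001000110110

Answer: never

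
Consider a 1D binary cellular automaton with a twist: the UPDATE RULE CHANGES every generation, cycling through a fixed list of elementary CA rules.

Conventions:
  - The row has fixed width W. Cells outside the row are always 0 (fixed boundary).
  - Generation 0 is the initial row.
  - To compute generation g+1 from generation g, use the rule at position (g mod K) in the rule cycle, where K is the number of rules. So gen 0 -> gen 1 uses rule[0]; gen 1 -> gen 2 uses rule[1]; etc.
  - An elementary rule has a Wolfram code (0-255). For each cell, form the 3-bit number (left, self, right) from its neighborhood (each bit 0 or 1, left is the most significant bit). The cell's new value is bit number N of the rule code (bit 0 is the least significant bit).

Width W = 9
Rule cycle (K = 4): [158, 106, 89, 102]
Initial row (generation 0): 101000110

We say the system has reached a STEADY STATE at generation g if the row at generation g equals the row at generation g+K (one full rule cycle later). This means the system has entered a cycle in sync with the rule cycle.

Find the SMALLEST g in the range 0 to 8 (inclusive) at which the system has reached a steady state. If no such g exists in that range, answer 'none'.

Gen 0: 101000110
Gen 1 (rule 158): 101101101
Gen 2 (rule 106): 011111110
Gen 3 (rule 89): 010000011
Gen 4 (rule 102): 110000101
Gen 5 (rule 158): 101001101
Gen 6 (rule 106): 010011110
Gen 7 (rule 89): 001010011
Gen 8 (rule 102): 011110101
Gen 9 (rule 158): 111100101
Gen 10 (rule 106): 100101010
Gen 11 (rule 89): 010000001
Gen 12 (rule 102): 110000011

Answer: none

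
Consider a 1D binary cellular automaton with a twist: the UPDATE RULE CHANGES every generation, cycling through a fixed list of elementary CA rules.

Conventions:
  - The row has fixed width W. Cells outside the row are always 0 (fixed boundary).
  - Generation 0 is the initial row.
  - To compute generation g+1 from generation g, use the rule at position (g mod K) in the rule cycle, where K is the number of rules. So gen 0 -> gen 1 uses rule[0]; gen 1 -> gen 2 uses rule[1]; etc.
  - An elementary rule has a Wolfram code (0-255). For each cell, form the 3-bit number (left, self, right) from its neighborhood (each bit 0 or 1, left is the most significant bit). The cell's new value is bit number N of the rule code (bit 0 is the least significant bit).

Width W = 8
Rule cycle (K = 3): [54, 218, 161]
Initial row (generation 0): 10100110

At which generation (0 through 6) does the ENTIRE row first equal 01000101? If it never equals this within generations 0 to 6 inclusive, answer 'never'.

Answer: 5

Derivation:
Gen 0: 10100110
Gen 1 (rule 54): 11111001
Gen 2 (rule 218): 11111110
Gen 3 (rule 161): 01111100
Gen 4 (rule 54): 10000010
Gen 5 (rule 218): 01000101
Gen 6 (rule 161): 00010010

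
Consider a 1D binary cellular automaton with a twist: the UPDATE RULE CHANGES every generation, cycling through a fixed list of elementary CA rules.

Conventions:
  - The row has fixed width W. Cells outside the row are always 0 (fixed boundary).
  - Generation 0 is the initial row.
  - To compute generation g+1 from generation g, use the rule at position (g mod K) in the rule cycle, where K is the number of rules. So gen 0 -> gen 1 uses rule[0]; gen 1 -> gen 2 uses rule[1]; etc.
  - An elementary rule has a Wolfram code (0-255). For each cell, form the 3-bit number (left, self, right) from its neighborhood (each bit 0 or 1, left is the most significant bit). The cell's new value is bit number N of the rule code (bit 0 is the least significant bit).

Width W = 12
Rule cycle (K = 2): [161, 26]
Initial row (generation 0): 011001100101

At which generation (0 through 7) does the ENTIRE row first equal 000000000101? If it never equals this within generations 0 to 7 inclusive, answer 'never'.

Answer: 2

Derivation:
Gen 0: 011001100101
Gen 1 (rule 161): 000000000010
Gen 2 (rule 26): 000000000101
Gen 3 (rule 161): 111111110010
Gen 4 (rule 26): 100000001101
Gen 5 (rule 161): 001111100010
Gen 6 (rule 26): 011000010101
Gen 7 (rule 161): 000011001010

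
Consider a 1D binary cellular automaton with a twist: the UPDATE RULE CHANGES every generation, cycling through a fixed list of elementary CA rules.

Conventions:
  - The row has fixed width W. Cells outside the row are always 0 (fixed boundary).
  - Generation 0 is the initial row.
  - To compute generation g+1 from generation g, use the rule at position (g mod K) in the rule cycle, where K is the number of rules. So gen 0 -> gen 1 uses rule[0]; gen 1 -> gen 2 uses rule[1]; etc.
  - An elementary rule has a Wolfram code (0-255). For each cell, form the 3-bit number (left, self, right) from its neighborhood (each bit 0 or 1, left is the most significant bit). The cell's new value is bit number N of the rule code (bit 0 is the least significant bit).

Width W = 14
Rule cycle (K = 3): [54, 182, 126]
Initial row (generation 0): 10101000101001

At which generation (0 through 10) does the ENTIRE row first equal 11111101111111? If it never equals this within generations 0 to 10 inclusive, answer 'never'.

Gen 0: 10101000101001
Gen 1 (rule 54): 11111101111111
Gen 2 (rule 182): 01111010111110
Gen 3 (rule 126): 11001111100011
Gen 4 (rule 54): 00110000010100
Gen 5 (rule 182): 01001000111110
Gen 6 (rule 126): 11111101100011
Gen 7 (rule 54): 00000010010100
Gen 8 (rule 182): 00000111111110
Gen 9 (rule 126): 00001100000011
Gen 10 (rule 54): 00010010000100

Answer: 1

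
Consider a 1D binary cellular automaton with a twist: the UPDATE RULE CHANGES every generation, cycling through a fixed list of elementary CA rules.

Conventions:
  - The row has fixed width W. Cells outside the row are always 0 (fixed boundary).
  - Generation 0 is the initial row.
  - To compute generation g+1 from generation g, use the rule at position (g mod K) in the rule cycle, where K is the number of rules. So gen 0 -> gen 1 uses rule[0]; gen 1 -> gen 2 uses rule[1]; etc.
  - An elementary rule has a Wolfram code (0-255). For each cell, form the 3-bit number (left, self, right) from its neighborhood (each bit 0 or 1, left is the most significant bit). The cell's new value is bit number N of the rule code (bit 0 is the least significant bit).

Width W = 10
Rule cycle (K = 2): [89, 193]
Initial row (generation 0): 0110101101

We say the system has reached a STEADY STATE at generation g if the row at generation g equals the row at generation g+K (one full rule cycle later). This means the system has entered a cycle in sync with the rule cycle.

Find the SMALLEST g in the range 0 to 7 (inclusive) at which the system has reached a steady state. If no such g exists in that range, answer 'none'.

Answer: none

Derivation:
Gen 0: 0110101101
Gen 1 (rule 89): 0110001100
Gen 2 (rule 193): 0010100101
Gen 3 (rule 89): 1000010000
Gen 4 (rule 193): 0011000111
Gen 5 (rule 89): 1011110101
Gen 6 (rule 193): 0001110000
Gen 7 (rule 89): 1101011111
Gen 8 (rule 193): 0100001111
Gen 9 (rule 89): 0011101001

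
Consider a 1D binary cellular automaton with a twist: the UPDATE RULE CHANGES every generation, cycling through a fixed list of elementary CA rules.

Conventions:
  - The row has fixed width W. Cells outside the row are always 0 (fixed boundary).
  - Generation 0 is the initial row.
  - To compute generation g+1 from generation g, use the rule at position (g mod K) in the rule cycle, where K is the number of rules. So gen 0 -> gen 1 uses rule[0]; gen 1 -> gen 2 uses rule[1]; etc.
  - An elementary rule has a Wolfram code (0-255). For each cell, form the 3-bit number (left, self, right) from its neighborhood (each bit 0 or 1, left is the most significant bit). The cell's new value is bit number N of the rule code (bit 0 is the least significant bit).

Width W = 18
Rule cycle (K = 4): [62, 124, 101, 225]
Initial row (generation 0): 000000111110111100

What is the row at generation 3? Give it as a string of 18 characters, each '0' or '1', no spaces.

Answer: 111100010100010001

Derivation:
Gen 0: 000000111110111100
Gen 1 (rule 62): 000001100001100010
Gen 2 (rule 124): 000001110001110011
Gen 3 (rule 101): 111100010100010001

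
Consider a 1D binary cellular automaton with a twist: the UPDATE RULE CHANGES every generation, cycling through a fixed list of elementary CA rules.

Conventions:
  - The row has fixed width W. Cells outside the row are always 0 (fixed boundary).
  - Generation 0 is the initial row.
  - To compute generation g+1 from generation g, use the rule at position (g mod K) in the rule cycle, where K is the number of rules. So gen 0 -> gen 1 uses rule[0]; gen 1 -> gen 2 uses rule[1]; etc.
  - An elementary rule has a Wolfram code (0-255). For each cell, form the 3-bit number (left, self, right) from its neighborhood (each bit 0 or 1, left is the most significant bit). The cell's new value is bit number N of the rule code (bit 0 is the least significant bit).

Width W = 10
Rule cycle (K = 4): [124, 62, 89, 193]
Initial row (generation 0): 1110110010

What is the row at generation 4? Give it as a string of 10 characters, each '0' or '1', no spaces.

Gen 0: 1110110010
Gen 1 (rule 124): 1011111011
Gen 2 (rule 62): 1110000110
Gen 3 (rule 89): 1011110111
Gen 4 (rule 193): 0001110011

Answer: 0001110011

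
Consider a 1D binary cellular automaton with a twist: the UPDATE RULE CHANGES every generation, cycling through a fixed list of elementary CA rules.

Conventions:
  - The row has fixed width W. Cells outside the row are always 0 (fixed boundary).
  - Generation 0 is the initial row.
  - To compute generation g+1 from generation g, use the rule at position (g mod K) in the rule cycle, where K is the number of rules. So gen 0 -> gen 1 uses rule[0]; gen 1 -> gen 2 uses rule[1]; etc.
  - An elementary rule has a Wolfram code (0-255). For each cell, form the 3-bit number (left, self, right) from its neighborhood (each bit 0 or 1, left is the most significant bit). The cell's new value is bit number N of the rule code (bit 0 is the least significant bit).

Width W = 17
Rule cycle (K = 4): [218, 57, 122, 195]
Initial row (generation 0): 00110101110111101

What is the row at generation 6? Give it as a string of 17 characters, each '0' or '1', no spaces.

Gen 0: 00110101110111101
Gen 1 (rule 218): 01110001110111100
Gen 2 (rule 57): 01001101001100011
Gen 3 (rule 122): 10111110111110111
Gen 4 (rule 195): 00011110011110011
Gen 5 (rule 218): 00111111111111111
Gen 6 (rule 57): 10100000000000000

Answer: 10100000000000000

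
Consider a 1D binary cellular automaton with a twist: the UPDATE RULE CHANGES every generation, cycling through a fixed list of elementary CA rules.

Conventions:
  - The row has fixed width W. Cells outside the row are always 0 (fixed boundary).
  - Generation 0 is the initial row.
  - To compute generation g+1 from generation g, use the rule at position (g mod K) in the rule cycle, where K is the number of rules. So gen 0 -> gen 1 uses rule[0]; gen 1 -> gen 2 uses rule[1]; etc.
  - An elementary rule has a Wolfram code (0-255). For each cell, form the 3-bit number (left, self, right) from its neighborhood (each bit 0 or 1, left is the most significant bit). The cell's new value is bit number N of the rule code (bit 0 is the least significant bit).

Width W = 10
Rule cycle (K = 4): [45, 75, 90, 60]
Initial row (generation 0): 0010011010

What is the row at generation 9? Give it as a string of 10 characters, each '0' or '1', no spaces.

Answer: 1001011000

Derivation:
Gen 0: 0010011010
Gen 1 (rule 45): 1010010110
Gen 2 (rule 75): 0000100110
Gen 3 (rule 90): 0001011111
Gen 4 (rule 60): 0001110000
Gen 5 (rule 45): 1101000111
Gen 6 (rule 75): 1100011101
Gen 7 (rule 90): 1110110100
Gen 8 (rule 60): 1001101110
Gen 9 (rule 45): 1001011000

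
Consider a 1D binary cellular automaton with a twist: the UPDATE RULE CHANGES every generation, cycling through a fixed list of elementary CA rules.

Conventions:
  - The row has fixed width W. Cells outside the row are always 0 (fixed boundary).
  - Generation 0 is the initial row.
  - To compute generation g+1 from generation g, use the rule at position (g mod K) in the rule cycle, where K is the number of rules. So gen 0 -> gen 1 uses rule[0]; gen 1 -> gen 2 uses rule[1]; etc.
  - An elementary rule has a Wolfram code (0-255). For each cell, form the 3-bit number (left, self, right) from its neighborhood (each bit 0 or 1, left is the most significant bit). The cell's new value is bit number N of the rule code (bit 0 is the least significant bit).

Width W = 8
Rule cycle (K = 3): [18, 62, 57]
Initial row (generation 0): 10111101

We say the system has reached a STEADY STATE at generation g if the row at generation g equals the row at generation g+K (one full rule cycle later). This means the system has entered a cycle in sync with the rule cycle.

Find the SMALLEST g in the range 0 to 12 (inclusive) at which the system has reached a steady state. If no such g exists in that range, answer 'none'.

Gen 0: 10111101
Gen 1 (rule 18): 00000000
Gen 2 (rule 62): 00000000
Gen 3 (rule 57): 11111111
Gen 4 (rule 18): 00000000
Gen 5 (rule 62): 00000000
Gen 6 (rule 57): 11111111
Gen 7 (rule 18): 00000000
Gen 8 (rule 62): 00000000
Gen 9 (rule 57): 11111111
Gen 10 (rule 18): 00000000
Gen 11 (rule 62): 00000000
Gen 12 (rule 57): 11111111
Gen 13 (rule 18): 00000000
Gen 14 (rule 62): 00000000
Gen 15 (rule 57): 11111111

Answer: 1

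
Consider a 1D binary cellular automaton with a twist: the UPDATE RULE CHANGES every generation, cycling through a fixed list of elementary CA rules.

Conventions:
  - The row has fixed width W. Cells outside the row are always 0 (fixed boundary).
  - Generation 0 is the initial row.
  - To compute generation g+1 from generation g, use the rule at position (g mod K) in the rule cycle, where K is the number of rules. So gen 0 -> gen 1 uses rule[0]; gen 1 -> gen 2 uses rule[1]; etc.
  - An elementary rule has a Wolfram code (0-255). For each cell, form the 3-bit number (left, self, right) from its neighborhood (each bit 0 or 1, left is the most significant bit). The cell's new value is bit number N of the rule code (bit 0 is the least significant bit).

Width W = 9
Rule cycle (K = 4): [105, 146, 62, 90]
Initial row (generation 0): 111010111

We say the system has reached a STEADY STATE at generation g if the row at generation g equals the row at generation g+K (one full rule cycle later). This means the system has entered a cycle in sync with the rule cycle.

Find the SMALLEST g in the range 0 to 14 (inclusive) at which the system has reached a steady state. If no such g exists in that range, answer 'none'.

Answer: none

Derivation:
Gen 0: 111010111
Gen 1 (rule 105): 101101101
Gen 2 (rule 146): 000000000
Gen 3 (rule 62): 000000000
Gen 4 (rule 90): 000000000
Gen 5 (rule 105): 111111111
Gen 6 (rule 146): 011111110
Gen 7 (rule 62): 110000001
Gen 8 (rule 90): 111000010
Gen 9 (rule 105): 101011000
Gen 10 (rule 146): 000000100
Gen 11 (rule 62): 000001110
Gen 12 (rule 90): 000011011
Gen 13 (rule 105): 111011111
Gen 14 (rule 146): 010001110
Gen 15 (rule 62): 111011001
Gen 16 (rule 90): 101011110
Gen 17 (rule 105): 010110010
Gen 18 (rule 146): 100001101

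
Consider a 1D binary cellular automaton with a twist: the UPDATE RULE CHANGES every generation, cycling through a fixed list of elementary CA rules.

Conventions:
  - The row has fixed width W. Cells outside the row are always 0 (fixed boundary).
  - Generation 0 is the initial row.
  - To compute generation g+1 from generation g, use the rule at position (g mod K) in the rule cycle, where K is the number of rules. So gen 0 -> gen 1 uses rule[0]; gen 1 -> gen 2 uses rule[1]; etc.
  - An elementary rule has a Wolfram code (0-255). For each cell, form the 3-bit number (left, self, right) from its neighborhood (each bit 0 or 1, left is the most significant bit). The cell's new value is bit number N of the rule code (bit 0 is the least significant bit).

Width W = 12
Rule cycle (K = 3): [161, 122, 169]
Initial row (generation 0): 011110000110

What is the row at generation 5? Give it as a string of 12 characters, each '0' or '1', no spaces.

Answer: 011000110000

Derivation:
Gen 0: 011110000110
Gen 1 (rule 161): 001100110000
Gen 2 (rule 122): 011111111000
Gen 3 (rule 169): 011111110011
Gen 4 (rule 161): 001111100000
Gen 5 (rule 122): 011000110000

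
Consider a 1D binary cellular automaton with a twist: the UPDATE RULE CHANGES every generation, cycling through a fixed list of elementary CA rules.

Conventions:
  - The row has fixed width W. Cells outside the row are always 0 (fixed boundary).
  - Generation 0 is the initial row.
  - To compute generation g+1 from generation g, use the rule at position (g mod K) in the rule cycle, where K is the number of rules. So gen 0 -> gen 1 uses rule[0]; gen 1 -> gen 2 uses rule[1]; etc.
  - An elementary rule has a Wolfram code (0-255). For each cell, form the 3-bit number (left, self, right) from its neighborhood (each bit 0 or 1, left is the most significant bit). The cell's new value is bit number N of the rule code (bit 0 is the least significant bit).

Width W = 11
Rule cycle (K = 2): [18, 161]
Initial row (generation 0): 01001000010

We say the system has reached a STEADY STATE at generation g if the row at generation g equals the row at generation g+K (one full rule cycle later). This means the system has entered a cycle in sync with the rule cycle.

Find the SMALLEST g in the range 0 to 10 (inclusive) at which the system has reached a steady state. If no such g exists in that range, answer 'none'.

Answer: 0

Derivation:
Gen 0: 01001000010
Gen 1 (rule 18): 10110100101
Gen 2 (rule 161): 01001000010
Gen 3 (rule 18): 10110100101
Gen 4 (rule 161): 01001000010
Gen 5 (rule 18): 10110100101
Gen 6 (rule 161): 01001000010
Gen 7 (rule 18): 10110100101
Gen 8 (rule 161): 01001000010
Gen 9 (rule 18): 10110100101
Gen 10 (rule 161): 01001000010
Gen 11 (rule 18): 10110100101
Gen 12 (rule 161): 01001000010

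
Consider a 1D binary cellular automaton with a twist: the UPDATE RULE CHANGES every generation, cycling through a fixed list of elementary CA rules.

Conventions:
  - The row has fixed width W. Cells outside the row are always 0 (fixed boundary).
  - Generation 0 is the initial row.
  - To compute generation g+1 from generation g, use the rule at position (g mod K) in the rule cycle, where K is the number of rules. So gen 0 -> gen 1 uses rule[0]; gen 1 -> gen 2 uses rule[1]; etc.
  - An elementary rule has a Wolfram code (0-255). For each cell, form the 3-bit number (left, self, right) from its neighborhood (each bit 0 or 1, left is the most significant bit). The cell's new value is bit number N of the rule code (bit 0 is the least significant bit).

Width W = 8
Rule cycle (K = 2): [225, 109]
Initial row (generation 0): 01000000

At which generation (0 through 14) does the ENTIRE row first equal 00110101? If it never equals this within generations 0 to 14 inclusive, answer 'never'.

Answer: never

Derivation:
Gen 0: 01000000
Gen 1 (rule 225): 00011111
Gen 2 (rule 109): 11010001
Gen 3 (rule 225): 01100100
Gen 4 (rule 109): 01100101
Gen 5 (rule 225): 00100010
Gen 6 (rule 109): 10101010
Gen 7 (rule 225): 01010100
Gen 8 (rule 109): 01111101
Gen 9 (rule 225): 00111110
Gen 10 (rule 109): 10100010
Gen 11 (rule 225): 01001000
Gen 12 (rule 109): 01001011
Gen 13 (rule 225): 00000101
Gen 14 (rule 109): 11110111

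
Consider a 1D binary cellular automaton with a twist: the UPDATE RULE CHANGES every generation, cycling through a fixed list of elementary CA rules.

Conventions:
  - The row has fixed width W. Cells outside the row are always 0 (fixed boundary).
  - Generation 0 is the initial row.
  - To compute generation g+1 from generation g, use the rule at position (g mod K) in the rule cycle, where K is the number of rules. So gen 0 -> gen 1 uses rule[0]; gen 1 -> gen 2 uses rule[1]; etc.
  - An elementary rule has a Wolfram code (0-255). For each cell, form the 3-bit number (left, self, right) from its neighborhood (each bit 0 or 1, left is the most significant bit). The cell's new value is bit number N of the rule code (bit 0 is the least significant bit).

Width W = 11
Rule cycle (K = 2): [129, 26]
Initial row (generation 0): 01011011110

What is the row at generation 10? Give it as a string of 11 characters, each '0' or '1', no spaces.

Gen 0: 01011011110
Gen 1 (rule 129): 00000001100
Gen 2 (rule 26): 00000011010
Gen 3 (rule 129): 11111000000
Gen 4 (rule 26): 10000100000
Gen 5 (rule 129): 00110001111
Gen 6 (rule 26): 01101011000
Gen 7 (rule 129): 00000000011
Gen 8 (rule 26): 00000000110
Gen 9 (rule 129): 11111110000
Gen 10 (rule 26): 10000001000

Answer: 10000001000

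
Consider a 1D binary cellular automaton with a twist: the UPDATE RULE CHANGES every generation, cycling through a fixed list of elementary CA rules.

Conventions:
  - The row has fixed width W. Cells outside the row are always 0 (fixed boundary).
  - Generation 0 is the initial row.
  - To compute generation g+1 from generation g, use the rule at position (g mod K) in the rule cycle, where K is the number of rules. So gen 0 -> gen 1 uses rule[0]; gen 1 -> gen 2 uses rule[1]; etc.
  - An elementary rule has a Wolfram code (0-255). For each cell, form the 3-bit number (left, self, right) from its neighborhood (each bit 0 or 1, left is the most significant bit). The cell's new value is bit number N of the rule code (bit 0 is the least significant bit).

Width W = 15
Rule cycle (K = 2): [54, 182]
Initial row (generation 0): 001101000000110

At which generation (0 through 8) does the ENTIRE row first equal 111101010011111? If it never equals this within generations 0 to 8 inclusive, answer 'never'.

Answer: 2

Derivation:
Gen 0: 001101000000110
Gen 1 (rule 54): 010011100001001
Gen 2 (rule 182): 111101010011111
Gen 3 (rule 54): 000011111100000
Gen 4 (rule 182): 000101111010000
Gen 5 (rule 54): 001110000111000
Gen 6 (rule 182): 010101001010100
Gen 7 (rule 54): 111111111111110
Gen 8 (rule 182): 011111111111101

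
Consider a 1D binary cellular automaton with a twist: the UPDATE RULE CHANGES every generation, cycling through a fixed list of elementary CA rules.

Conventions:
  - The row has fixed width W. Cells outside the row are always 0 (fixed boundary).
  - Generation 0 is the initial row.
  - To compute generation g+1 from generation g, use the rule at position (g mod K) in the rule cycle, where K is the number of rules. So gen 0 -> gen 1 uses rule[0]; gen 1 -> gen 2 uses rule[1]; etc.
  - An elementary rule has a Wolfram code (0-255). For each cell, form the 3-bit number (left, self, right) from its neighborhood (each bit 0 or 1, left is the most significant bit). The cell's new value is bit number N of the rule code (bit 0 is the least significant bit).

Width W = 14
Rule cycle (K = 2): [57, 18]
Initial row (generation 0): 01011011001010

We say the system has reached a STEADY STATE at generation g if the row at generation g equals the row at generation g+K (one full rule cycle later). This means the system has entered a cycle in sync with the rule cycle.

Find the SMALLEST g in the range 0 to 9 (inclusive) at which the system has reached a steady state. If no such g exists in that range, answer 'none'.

Gen 0: 01011011001010
Gen 1 (rule 57): 00110110100101
Gen 2 (rule 18): 01000000011000
Gen 3 (rule 57): 00111111010111
Gen 4 (rule 18): 01000000000000
Gen 5 (rule 57): 00111111111111
Gen 6 (rule 18): 01000000000000
Gen 7 (rule 57): 00111111111111
Gen 8 (rule 18): 01000000000000
Gen 9 (rule 57): 00111111111111
Gen 10 (rule 18): 01000000000000
Gen 11 (rule 57): 00111111111111

Answer: 4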